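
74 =74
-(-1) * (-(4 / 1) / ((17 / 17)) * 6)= -24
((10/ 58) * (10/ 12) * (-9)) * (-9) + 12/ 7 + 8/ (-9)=45541/ 3654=12.46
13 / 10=1.30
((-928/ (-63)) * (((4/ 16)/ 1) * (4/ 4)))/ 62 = 116/ 1953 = 0.06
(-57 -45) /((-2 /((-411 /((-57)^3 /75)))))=58225 /6859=8.49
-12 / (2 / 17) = -102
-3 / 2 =-1.50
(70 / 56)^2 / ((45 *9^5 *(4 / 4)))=5 / 8503056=0.00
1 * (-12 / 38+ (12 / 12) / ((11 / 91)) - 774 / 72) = -2335 / 836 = -2.79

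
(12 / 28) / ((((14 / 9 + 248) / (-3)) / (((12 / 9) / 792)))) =-3 / 345884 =-0.00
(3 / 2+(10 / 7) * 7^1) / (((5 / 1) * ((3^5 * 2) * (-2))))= -23 / 9720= -0.00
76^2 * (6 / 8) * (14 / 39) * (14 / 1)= 283024 / 13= 21771.08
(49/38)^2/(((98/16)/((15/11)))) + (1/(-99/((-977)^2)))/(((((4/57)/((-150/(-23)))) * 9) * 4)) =-163675425955/6575976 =-24889.91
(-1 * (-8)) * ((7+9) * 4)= 512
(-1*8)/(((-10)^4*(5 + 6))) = -1/13750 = -0.00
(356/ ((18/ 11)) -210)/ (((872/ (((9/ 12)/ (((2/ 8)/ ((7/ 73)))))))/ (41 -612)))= -67949/ 47742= -1.42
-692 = -692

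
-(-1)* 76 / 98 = 38 / 49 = 0.78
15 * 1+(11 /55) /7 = 526 /35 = 15.03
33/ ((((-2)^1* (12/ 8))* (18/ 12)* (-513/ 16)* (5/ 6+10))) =704/ 33345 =0.02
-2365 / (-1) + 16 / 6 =7103 / 3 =2367.67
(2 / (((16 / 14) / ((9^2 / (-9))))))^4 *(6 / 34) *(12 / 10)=141776649 / 10880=13030.94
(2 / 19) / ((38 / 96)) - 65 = -64.73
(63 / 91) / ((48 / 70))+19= 2081 / 104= 20.01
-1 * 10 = -10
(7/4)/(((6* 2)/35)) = 245/48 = 5.10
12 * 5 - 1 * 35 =25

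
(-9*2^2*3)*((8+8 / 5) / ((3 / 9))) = -15552 / 5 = -3110.40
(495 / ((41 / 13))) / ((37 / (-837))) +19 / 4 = -21515557 / 6068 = -3545.74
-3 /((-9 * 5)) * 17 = 17 /15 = 1.13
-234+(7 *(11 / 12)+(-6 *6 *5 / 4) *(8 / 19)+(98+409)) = 260.47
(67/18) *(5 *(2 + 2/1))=670/9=74.44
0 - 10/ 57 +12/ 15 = 0.62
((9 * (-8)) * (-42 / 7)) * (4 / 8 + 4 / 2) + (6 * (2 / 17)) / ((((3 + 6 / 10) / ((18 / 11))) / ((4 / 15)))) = 201976 / 187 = 1080.09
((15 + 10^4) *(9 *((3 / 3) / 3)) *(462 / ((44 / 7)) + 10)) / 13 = 5017515 / 26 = 192981.35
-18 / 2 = -9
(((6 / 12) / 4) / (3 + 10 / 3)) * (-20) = -15 / 38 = -0.39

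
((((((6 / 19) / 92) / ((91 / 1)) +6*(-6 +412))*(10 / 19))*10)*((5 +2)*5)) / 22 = 24218103375 / 1187329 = 20397.13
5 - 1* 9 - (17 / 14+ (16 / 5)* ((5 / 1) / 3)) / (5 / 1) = -223 / 42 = -5.31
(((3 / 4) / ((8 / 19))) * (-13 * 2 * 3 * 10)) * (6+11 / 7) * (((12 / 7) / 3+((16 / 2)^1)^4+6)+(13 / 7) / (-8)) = -135333383445 / 3136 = -43154777.88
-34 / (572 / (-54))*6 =2754 / 143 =19.26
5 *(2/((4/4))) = 10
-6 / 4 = -3 / 2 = -1.50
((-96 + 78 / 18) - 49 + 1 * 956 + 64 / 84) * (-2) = -34276 / 21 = -1632.19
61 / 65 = 0.94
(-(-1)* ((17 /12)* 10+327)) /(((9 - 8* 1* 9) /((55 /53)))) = -112585 /20034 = -5.62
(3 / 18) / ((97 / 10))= 5 / 291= 0.02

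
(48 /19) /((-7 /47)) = -2256 /133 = -16.96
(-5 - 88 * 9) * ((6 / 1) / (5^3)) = -4782 / 125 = -38.26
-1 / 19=-0.05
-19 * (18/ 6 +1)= -76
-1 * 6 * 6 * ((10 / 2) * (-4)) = 720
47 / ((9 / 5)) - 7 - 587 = -567.89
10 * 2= 20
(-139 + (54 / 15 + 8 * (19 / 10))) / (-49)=601 / 245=2.45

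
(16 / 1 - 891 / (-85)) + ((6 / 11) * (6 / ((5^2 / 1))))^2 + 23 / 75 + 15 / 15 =107244871 / 3856875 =27.81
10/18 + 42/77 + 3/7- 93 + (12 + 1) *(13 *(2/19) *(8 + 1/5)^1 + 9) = 11284334/65835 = 171.40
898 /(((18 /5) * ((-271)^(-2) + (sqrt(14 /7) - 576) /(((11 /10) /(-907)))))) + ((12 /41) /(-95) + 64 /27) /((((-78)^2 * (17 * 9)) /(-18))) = 0.00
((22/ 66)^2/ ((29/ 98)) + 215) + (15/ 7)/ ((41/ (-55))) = 15917806/ 74907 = 212.50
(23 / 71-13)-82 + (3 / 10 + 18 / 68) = -567962 / 6035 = -94.11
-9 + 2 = -7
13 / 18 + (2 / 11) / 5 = 751 / 990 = 0.76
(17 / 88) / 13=0.01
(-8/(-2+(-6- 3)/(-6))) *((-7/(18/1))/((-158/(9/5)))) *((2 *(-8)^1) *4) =-1792/395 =-4.54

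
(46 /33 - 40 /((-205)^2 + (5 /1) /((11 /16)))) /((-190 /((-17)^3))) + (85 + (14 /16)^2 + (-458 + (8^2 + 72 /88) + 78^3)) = 8799508947020537 /18553381440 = 474280.60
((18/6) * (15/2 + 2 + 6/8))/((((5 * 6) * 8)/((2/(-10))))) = -41/1600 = -0.03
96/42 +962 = 964.29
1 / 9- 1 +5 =37 / 9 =4.11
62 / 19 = 3.26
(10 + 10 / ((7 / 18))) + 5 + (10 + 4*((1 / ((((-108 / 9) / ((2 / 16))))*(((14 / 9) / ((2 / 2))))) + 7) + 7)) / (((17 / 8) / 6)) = 27012 / 119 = 226.99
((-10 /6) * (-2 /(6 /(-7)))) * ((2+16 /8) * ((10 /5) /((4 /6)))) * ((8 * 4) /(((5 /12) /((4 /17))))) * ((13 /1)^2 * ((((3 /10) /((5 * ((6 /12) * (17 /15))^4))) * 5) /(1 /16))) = -9419784192000 /1419857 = -6634318.94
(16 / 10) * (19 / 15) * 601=91352 / 75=1218.03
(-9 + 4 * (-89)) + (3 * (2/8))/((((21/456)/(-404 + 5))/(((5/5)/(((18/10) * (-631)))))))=-226705/631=-359.28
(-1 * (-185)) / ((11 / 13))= 2405 / 11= 218.64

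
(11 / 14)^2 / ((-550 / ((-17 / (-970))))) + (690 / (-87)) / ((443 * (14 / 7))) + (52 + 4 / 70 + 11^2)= 21133262584011 / 122123582000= 173.05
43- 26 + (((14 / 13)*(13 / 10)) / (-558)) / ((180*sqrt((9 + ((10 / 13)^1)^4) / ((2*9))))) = 17- 1183*sqrt(534098) / 44704002600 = 17.00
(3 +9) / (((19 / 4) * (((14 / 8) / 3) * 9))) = 64 / 133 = 0.48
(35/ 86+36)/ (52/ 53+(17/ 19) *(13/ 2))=3152917/ 588627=5.36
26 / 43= 0.60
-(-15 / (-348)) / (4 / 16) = -5 / 29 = -0.17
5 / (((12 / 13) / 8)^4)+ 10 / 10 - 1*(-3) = 2285204 / 81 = 28212.40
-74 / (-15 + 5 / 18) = 1332 / 265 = 5.03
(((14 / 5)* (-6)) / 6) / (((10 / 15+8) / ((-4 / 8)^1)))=21 / 130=0.16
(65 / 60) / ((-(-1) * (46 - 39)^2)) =13 / 588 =0.02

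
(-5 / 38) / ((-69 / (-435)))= -725 / 874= -0.83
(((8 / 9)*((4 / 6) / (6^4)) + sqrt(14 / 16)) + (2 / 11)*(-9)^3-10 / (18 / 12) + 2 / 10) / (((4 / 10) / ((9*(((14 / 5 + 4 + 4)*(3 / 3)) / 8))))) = -4194.07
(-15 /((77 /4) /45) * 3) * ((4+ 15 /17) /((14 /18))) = -6050700 /9163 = -660.34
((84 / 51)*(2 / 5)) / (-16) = -7 / 170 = -0.04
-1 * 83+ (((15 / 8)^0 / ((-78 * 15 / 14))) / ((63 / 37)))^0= -82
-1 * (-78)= 78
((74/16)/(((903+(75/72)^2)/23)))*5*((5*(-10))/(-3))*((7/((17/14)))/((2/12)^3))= 108083808000/8852801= 12209.00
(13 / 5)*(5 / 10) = 13 / 10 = 1.30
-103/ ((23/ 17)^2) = -29767/ 529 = -56.27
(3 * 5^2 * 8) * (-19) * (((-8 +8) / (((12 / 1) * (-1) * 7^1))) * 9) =0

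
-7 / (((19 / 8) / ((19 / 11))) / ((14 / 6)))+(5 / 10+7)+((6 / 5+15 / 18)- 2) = -239 / 55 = -4.35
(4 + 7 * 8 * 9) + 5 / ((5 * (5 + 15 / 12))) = 12704 / 25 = 508.16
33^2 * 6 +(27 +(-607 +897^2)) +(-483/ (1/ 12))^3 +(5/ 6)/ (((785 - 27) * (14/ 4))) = -194707787773.00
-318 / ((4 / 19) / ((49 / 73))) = -148029 / 146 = -1013.90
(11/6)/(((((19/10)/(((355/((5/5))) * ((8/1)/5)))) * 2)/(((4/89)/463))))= 62480/2348799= 0.03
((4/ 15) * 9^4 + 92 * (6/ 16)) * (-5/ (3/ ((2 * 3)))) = -17841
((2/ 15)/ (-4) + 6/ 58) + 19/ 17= 17567/ 14790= 1.19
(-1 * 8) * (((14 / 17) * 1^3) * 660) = -73920 / 17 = -4348.24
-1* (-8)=8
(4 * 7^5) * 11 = 739508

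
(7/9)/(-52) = -7/468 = -0.01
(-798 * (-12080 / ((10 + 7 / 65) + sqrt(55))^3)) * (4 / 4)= 245410011347863635000 / 989149482867853 - 32852155719835725000 * sqrt(55) / 989149482867853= 1791.34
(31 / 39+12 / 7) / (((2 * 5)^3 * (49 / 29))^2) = 115217 / 131094600000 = 0.00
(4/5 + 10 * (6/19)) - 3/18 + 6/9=847/190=4.46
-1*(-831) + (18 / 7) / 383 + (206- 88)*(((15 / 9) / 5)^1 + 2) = 8898293 / 8043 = 1106.34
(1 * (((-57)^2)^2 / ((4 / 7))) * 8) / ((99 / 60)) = 985226760 / 11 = 89566069.09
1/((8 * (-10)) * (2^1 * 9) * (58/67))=-67/83520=-0.00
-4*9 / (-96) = 3 / 8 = 0.38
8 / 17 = 0.47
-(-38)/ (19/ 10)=20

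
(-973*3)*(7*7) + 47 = -142984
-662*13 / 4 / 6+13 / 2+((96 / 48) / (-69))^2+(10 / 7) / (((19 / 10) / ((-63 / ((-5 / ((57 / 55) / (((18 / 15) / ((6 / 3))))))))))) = -70327729 / 209484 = -335.72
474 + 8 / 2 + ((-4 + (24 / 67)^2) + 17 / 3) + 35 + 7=7027013 / 13467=521.79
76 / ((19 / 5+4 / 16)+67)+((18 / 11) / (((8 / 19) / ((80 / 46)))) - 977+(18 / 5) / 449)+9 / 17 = -13290446712472 / 13720813645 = -968.63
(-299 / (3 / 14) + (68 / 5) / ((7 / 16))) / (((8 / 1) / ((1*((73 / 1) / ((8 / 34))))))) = -88884143 / 1680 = -52907.23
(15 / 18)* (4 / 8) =0.42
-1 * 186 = -186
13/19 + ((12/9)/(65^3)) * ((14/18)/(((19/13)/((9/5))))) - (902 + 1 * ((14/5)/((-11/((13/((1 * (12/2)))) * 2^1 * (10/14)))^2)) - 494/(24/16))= -8753812601977/15298408125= -572.20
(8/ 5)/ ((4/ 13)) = 26/ 5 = 5.20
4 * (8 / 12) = 8 / 3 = 2.67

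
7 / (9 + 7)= 7 / 16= 0.44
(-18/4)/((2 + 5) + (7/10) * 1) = -45/77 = -0.58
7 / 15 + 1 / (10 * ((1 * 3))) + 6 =13 / 2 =6.50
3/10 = 0.30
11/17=0.65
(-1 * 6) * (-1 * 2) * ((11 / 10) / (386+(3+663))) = 33 / 2630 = 0.01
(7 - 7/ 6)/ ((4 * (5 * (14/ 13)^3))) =2197/ 9408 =0.23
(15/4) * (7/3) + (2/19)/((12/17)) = 2029/228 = 8.90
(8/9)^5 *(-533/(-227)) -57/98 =947568701/1313604054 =0.72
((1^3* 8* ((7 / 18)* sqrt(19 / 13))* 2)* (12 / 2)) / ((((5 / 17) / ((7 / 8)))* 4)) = 833* sqrt(247) / 390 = 33.57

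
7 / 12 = 0.58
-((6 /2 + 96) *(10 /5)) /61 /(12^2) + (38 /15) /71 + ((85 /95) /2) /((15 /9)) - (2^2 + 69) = -718071317 /9874680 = -72.72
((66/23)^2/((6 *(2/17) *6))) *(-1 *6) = -6171/529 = -11.67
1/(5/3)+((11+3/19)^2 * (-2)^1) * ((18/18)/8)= -55097/1805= -30.52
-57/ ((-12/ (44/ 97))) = 2.15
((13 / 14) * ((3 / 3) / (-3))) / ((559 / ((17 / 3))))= -17 / 5418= -0.00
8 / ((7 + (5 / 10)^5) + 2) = 256 / 289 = 0.89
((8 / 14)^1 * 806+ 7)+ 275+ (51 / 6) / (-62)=644433 / 868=742.43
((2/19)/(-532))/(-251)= 1/1268554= 0.00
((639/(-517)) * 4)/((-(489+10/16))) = 20448/2025089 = 0.01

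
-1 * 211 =-211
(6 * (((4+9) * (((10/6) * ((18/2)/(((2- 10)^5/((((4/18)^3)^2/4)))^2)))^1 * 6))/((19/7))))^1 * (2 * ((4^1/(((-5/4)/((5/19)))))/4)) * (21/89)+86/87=420929560366140266291/425824090137839665152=0.99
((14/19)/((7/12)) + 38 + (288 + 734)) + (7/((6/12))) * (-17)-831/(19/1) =14811/19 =779.53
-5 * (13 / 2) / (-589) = 0.06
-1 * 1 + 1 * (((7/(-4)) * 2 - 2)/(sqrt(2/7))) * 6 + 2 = 1 - 33 * sqrt(14)/2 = -60.74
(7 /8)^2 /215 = 49 /13760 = 0.00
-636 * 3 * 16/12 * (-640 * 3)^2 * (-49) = 459531878400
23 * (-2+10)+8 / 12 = 554 / 3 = 184.67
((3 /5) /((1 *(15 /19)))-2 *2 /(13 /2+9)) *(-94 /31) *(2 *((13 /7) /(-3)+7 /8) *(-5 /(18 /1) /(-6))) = -786169 /21795480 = -0.04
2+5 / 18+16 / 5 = 493 / 90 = 5.48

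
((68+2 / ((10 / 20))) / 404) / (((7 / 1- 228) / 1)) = -18 / 22321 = -0.00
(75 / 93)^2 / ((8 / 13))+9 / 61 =1.20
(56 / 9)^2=3136 / 81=38.72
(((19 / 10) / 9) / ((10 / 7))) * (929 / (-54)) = -123557 / 48600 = -2.54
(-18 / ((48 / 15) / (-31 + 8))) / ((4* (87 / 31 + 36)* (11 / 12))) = 32085 / 35288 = 0.91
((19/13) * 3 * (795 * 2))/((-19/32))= -152640/13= -11741.54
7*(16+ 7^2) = 455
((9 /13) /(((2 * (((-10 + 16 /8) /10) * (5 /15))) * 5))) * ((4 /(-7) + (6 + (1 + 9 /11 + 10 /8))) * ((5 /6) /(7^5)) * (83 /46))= -9774495 /49529287808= -0.00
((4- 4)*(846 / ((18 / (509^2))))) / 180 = 0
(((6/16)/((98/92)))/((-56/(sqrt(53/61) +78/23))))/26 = -9/10976 - 69 * sqrt(3233)/17407936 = -0.00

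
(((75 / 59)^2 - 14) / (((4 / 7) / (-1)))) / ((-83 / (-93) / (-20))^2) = 10883.58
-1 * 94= -94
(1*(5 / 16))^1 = 5 / 16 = 0.31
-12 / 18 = -2 / 3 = -0.67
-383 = -383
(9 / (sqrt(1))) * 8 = 72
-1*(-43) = 43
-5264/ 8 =-658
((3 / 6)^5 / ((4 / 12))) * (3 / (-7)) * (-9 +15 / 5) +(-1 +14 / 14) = 27 / 112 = 0.24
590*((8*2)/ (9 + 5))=4720/ 7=674.29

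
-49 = -49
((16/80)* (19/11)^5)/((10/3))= 7428297/8052550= 0.92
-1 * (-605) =605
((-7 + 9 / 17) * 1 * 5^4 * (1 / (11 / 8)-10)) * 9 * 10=3375000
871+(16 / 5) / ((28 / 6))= 871.69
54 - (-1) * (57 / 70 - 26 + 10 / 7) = 30.24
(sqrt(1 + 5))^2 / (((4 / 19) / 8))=228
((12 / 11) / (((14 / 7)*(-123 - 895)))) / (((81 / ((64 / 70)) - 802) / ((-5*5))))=-2400 / 127819571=-0.00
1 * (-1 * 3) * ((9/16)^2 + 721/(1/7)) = -3876339/256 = -15141.95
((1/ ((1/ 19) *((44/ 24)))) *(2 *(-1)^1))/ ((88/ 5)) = -285/ 242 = -1.18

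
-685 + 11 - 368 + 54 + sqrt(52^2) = -936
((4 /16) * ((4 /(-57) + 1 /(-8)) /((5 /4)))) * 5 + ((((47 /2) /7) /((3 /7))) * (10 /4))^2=1048741 /2736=383.31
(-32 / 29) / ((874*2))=-8 / 12673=-0.00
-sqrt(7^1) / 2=-1.32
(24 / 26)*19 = 228 / 13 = 17.54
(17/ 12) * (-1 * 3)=-17/ 4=-4.25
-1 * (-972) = 972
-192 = -192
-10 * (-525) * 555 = 2913750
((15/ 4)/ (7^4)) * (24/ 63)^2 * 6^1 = 160/ 117649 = 0.00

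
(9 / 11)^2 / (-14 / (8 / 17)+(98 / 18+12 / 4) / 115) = -335340 / 14866181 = -0.02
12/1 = 12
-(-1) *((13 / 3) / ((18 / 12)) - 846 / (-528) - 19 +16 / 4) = -8323 / 792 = -10.51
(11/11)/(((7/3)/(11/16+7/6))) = 89/112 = 0.79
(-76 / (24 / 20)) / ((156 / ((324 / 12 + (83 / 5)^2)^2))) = -543533912 / 14625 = -37164.71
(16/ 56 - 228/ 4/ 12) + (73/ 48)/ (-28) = -6073/ 1344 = -4.52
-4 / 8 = -1 / 2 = -0.50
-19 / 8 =-2.38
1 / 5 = 0.20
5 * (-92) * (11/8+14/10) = -2553/2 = -1276.50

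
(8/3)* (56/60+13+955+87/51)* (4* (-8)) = -63363328/765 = -82827.88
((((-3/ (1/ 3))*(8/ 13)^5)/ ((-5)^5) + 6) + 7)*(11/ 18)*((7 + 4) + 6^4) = 216863718052949/ 20885231250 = 10383.59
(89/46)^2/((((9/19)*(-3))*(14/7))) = -150499/114264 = -1.32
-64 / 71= -0.90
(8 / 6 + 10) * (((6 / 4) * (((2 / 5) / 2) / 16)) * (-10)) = -17 / 8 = -2.12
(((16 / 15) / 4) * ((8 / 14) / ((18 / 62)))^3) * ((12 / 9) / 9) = 30505984 / 101269035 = 0.30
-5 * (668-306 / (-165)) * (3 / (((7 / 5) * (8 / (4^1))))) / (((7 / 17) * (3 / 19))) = -29749915 / 539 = -55194.65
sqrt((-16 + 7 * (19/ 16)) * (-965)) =86.13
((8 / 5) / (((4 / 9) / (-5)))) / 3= -6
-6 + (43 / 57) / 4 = -1325 / 228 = -5.81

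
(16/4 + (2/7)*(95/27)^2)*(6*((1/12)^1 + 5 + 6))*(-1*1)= -365389/729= -501.22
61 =61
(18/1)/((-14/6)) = -54/7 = -7.71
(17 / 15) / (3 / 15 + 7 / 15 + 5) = 1 / 5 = 0.20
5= 5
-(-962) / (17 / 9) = 8658 / 17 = 509.29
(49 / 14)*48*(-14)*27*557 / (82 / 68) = -1202638752 / 41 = -29332652.49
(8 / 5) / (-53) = -8 / 265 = -0.03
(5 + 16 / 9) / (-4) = -61 / 36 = -1.69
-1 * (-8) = 8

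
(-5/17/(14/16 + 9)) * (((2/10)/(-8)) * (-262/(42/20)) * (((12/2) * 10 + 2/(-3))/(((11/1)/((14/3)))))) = -932720/398871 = -2.34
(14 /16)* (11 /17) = 77 /136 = 0.57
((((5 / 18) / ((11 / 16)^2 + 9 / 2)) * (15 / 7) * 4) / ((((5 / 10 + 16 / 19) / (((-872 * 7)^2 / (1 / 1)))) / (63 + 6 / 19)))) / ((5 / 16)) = 174849874984960 / 64923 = 2693188469.19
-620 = -620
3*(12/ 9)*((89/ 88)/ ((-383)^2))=89/ 3227158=0.00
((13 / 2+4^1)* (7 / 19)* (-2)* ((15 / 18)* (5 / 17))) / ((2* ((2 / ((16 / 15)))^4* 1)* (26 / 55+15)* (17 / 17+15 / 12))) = -2207744 / 1001912085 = -0.00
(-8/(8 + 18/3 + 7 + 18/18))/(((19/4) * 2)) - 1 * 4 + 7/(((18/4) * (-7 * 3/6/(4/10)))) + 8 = 35588/9405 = 3.78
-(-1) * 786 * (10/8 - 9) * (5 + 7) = -73098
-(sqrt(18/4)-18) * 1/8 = 9/4-3 * sqrt(2)/16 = 1.98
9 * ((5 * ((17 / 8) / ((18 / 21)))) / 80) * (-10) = -13.95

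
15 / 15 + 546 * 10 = 5461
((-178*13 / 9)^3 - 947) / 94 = -12391225507 / 68526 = -180825.17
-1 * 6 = -6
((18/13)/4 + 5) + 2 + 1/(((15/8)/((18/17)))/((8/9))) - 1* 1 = 45403/6630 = 6.85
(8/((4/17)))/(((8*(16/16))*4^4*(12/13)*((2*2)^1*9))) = 221/442368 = 0.00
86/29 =2.97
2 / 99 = 0.02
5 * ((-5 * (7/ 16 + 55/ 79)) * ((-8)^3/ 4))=3627.85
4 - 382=-378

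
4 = 4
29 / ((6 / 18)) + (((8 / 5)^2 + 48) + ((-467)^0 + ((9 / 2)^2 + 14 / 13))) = 207853 / 1300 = 159.89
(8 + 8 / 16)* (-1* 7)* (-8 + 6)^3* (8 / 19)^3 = 243712 / 6859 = 35.53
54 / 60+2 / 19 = 191 / 190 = 1.01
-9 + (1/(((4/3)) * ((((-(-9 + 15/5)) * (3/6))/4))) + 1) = -7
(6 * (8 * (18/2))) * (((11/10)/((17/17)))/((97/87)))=206712/485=426.21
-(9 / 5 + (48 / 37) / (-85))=-5613 / 3145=-1.78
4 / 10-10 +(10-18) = -88 / 5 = -17.60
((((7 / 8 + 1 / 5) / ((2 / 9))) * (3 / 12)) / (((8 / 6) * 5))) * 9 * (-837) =-8745813 / 6400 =-1366.53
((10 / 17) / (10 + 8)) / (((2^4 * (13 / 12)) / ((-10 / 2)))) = -25 / 2652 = -0.01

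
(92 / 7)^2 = 8464 / 49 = 172.73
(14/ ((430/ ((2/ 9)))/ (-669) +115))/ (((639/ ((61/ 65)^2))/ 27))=17425443/ 3749687500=0.00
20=20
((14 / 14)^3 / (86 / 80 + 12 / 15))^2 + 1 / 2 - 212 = -95047 / 450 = -211.22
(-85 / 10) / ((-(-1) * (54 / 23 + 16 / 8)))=-391 / 200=-1.96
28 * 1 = 28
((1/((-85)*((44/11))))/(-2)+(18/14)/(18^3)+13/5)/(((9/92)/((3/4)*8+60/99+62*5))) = 120525432416/14313915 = 8420.16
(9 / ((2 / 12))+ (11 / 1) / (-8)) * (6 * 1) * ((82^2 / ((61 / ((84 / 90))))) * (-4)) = -39631256 / 305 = -129938.54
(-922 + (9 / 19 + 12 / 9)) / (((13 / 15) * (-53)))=262255 / 13091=20.03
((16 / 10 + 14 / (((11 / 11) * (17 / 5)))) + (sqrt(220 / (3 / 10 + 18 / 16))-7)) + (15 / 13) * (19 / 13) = 5804 / 14365 + 20 * sqrt(1254) / 57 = 12.83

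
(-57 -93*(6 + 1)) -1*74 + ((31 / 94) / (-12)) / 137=-120847183 / 154536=-782.00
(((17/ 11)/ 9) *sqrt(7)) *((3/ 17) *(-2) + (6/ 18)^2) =-37 *sqrt(7)/ 891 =-0.11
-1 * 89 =-89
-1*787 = -787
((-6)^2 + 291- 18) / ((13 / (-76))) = -23484 / 13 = -1806.46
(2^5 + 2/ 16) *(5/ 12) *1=1285/ 96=13.39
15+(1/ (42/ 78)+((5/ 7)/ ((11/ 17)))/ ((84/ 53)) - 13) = 4.55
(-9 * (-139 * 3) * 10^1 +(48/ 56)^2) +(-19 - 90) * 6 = 1806960/ 49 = 36876.73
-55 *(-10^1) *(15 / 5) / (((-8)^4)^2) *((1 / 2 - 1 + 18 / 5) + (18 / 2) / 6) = 3795 / 8388608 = 0.00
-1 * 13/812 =-13/812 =-0.02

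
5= 5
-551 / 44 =-12.52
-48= -48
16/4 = 4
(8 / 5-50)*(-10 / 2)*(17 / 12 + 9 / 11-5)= -4015 / 6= -669.17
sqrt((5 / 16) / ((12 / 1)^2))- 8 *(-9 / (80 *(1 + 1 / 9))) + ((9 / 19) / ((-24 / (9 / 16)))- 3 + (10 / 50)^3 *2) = -664271 / 304000 + sqrt(5) / 48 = -2.14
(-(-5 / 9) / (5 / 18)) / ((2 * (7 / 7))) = 1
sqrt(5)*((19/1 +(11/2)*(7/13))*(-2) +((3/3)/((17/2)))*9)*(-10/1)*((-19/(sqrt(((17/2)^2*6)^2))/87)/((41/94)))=-338375560*sqrt(5)/683462169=-1.11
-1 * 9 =-9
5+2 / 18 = 46 / 9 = 5.11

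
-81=-81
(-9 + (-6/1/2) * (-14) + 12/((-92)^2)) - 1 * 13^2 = -287773/2116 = -136.00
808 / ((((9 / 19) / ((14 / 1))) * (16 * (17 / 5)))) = 67165 / 153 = 438.99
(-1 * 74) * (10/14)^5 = -231250/16807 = -13.76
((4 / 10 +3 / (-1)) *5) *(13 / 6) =-169 / 6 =-28.17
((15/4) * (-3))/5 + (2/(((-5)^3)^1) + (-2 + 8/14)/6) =-26293/10500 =-2.50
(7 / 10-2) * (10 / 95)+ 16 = 1507 / 95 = 15.86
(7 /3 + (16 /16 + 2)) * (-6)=-32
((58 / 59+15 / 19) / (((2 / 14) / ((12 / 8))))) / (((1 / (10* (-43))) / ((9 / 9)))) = -8971305 / 1121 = -8002.95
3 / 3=1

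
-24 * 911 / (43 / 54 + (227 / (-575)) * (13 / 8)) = -2715508800 / 19223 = -141263.53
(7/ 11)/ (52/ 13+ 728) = 7/ 8052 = 0.00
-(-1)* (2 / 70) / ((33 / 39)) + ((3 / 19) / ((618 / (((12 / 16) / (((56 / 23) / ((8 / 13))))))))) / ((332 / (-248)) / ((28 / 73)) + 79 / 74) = 51435222808 / 1524176288635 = 0.03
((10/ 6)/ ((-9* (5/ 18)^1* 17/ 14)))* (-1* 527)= 868/ 3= 289.33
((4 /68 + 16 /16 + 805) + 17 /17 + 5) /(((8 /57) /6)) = 34715.51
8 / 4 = 2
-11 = -11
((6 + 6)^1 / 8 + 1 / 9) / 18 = 29 / 324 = 0.09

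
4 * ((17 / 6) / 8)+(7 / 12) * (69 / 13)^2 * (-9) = -148535 / 1014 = -146.48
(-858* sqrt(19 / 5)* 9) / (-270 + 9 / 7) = 546* sqrt(95) / 95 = 56.02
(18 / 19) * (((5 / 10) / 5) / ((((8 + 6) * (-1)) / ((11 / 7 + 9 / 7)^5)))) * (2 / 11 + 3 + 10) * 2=-835200000 / 24588641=-33.97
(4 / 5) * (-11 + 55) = 176 / 5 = 35.20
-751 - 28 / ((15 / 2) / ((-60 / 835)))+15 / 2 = -743.23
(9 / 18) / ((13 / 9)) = 9 / 26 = 0.35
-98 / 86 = -49 / 43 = -1.14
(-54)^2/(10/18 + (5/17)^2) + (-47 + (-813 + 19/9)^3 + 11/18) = -649119097841701/1217430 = -533188025.46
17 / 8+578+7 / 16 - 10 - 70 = 8009 / 16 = 500.56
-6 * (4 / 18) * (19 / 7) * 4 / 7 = -304 / 147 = -2.07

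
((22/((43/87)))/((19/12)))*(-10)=-281.13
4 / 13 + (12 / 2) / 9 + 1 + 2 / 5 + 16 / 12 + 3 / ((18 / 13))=2291 / 390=5.87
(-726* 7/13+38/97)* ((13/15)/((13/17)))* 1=-1674364/3783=-442.60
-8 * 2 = -16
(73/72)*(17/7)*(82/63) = 50881/15876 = 3.20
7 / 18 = 0.39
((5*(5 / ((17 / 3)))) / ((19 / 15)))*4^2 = 18000 / 323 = 55.73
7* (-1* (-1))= 7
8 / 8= 1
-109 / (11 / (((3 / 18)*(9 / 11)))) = -327 / 242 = -1.35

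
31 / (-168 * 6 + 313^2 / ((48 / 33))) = 496 / 1061531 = 0.00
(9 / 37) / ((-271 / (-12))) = 108 / 10027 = 0.01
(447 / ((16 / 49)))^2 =479741409 / 256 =1873989.88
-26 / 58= -13 / 29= -0.45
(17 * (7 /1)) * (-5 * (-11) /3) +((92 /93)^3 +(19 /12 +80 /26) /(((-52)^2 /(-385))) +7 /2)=247174672920335 /113099029056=2185.47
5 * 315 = 1575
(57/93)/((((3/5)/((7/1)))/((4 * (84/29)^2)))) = 6256320/26071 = 239.97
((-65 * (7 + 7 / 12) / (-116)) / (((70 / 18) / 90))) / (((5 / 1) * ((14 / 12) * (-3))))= -4563 / 812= -5.62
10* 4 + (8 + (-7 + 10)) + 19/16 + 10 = 995/16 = 62.19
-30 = -30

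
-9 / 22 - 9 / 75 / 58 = -0.41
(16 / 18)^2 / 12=0.07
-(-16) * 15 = 240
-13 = -13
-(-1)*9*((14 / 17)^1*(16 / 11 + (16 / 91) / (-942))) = 4114128 / 381667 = 10.78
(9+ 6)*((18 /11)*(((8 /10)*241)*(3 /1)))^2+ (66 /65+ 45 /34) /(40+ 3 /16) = 13437159.41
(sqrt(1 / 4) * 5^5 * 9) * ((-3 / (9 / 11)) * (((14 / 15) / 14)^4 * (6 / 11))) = -5 / 9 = -0.56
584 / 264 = 2.21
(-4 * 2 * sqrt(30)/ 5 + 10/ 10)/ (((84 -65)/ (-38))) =-2 + 16 * sqrt(30)/ 5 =15.53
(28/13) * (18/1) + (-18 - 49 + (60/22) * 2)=-3257/143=-22.78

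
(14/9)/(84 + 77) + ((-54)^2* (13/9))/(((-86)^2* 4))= 232763/1530972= 0.15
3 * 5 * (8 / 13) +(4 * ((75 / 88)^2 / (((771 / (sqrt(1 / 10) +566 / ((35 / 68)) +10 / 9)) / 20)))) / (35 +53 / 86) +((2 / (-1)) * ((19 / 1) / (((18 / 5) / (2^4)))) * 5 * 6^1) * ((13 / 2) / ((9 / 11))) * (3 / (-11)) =26875 * sqrt(10) / 127000148 +2886452873055 / 262659397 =10989.34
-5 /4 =-1.25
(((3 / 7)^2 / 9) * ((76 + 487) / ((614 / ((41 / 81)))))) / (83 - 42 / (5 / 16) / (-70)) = 0.00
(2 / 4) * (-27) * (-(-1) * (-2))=27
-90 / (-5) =18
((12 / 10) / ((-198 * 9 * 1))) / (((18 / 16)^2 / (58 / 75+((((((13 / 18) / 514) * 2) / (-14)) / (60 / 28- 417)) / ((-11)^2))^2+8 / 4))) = -732786218774738882689 / 496600005588864178914000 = -0.00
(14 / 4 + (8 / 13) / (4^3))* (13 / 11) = 4.15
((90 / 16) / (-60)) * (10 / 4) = -15 / 64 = -0.23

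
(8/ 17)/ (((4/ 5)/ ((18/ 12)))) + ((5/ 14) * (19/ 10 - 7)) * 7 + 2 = -671/ 68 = -9.87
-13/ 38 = -0.34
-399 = -399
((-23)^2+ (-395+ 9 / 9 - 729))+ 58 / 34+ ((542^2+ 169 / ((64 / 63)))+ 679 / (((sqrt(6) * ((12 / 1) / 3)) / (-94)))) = 319151815 / 1088 - 31913 * sqrt(6) / 12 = 286823.85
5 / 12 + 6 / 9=13 / 12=1.08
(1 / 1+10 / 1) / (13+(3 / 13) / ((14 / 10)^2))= 7007 / 8356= 0.84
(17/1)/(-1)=-17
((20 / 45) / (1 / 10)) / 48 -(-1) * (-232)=-12523 / 54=-231.91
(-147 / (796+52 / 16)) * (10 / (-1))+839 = 2688163 / 3197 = 840.84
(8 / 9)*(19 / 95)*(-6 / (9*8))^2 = 1 / 810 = 0.00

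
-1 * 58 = -58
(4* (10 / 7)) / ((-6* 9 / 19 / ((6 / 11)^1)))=-760 / 693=-1.10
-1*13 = -13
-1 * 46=-46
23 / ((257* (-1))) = -23 / 257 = -0.09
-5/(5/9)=-9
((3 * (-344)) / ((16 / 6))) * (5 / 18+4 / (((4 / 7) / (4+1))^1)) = -27305 / 2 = -13652.50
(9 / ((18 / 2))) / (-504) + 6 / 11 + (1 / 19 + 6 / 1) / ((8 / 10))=854197 / 105336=8.11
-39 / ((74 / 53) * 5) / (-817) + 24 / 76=5133 / 15910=0.32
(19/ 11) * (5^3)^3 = 37109375/ 11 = 3373579.55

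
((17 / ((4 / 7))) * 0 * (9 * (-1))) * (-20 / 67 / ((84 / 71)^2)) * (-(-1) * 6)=0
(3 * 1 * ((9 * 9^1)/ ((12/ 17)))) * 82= 56457/ 2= 28228.50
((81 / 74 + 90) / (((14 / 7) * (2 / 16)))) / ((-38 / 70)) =-471870 / 703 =-671.22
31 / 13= 2.38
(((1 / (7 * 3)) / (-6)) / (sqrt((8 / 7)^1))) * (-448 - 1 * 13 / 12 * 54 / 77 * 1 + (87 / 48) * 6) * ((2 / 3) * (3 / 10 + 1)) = 3506581 * sqrt(14) / 4656960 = 2.82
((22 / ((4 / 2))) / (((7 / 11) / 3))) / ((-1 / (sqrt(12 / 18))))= -121 *sqrt(6) / 7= -42.34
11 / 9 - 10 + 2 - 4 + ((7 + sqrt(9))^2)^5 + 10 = 89999999993 / 9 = 9999999999.22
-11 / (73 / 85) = -12.81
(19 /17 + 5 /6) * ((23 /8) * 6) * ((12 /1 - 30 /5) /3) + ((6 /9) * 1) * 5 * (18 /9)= 15091 /204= 73.98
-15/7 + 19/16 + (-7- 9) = -1899/112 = -16.96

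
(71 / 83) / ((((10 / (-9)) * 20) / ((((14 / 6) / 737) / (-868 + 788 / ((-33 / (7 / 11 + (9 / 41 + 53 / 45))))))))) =18155907 / 136545484453760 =0.00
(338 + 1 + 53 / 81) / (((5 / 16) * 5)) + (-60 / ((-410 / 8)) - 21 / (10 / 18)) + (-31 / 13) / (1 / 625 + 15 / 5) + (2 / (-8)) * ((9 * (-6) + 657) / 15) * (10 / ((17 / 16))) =2938482198317 / 34421832900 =85.37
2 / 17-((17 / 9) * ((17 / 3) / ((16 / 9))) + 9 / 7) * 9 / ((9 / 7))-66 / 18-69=-33645 / 272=-123.69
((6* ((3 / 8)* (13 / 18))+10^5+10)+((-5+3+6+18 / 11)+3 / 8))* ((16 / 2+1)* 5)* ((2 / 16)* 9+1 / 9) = 244793165 / 44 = 5563481.02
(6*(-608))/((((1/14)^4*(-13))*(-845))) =-140141568/10985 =-12757.54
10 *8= 80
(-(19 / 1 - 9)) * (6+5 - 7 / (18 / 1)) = -106.11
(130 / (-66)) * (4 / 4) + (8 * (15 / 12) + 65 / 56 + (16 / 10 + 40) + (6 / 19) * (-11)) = 8307031 / 175560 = 47.32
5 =5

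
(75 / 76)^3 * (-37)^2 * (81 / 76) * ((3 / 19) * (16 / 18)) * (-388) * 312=-58991215359375 / 2476099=-23824255.56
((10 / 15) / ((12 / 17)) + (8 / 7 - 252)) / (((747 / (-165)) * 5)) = 346379 / 31374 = 11.04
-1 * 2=-2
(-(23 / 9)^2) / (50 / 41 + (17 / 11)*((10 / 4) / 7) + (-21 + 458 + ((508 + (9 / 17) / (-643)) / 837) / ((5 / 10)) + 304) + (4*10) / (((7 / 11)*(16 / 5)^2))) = -2587043792608 / 297143353368735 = -0.01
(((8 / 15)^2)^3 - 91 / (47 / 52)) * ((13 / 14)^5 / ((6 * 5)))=-5002070131443619 / 2159468403750000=-2.32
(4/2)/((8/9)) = 9/4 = 2.25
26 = 26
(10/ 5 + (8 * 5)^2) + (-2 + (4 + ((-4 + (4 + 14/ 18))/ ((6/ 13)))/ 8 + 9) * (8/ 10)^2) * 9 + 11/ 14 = 1743923/ 1050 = 1660.88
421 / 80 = 5.26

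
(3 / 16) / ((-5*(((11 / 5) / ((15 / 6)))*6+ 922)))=-15 / 370912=-0.00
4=4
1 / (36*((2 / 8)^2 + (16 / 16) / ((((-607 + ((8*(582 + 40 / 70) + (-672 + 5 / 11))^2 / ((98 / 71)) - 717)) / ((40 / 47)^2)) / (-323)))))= 59180598655411612 / 133113106293869727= 0.44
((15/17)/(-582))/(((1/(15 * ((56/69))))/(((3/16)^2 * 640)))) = -15750/37927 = -0.42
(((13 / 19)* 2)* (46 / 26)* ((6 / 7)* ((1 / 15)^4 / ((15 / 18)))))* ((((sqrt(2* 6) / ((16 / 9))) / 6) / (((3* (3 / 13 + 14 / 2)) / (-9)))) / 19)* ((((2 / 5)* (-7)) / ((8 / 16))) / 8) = 299* sqrt(3) / 2120875000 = 0.00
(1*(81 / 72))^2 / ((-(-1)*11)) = 0.12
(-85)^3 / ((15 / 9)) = -368475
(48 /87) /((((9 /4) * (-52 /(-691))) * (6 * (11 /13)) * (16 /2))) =691 /8613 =0.08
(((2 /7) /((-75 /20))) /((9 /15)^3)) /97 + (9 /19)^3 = 0.10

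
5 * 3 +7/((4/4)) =22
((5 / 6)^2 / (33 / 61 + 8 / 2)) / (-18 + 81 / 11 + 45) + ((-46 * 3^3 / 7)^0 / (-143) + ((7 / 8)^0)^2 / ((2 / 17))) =4580354557 / 539026488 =8.50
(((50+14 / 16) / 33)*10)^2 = 34225 / 144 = 237.67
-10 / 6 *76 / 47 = -2.70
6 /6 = 1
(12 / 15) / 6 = 0.13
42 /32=21 /16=1.31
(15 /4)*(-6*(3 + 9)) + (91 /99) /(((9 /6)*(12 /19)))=-479411 /1782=-269.03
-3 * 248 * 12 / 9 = -992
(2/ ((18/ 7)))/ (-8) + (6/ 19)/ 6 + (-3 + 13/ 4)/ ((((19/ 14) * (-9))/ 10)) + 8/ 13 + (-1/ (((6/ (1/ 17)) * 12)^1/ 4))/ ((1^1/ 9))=101795/ 302328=0.34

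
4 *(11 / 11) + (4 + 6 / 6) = 9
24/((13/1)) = 1.85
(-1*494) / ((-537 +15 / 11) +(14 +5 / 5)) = 5434 / 5727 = 0.95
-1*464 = -464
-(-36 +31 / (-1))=67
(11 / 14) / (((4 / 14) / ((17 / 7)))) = 187 / 28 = 6.68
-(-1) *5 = 5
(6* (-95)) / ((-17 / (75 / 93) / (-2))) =-28500 / 527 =-54.08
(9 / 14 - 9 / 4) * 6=-135 / 14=-9.64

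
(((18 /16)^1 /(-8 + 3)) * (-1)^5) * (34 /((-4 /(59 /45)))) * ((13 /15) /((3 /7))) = -91273 /18000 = -5.07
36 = 36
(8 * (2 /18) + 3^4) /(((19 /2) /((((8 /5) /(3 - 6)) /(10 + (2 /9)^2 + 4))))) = -17688 /54055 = -0.33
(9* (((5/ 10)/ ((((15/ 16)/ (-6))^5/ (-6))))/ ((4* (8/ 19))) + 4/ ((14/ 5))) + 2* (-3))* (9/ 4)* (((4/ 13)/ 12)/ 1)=2824189812/ 284375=9931.22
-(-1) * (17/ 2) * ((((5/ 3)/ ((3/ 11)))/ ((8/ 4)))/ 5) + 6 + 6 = 619/ 36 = 17.19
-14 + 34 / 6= -25 / 3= -8.33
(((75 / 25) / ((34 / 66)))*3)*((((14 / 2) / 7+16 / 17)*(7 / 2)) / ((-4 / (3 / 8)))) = -205821 / 18496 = -11.13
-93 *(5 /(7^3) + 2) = -64263 /343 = -187.36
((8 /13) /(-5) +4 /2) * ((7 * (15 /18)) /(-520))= -427 /20280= -0.02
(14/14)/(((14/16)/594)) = 4752/7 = 678.86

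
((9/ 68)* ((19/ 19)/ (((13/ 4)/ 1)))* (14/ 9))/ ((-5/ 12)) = -168/ 1105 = -0.15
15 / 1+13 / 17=268 / 17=15.76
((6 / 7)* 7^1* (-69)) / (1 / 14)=-5796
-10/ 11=-0.91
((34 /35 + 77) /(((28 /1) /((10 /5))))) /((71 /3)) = 0.24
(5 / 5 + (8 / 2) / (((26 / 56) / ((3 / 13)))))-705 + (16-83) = -129963 / 169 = -769.01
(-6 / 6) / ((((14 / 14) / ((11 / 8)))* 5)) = -11 / 40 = -0.28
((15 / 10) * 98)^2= 21609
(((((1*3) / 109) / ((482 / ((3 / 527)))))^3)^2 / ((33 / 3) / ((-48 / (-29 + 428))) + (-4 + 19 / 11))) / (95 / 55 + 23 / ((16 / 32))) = -21434787 / 81268572877133423291526519107406582251180192585900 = -0.00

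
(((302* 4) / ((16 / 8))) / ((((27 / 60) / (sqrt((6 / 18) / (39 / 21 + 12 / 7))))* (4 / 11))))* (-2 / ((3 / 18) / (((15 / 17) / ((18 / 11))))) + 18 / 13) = -5735.21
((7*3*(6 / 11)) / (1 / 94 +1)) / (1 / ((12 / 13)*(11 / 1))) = 142128 / 1235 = 115.08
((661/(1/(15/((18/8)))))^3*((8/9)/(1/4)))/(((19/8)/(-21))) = -4140305340416000/1539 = -2690256881361.92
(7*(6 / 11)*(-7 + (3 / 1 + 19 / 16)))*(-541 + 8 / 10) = 510489 / 88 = 5801.01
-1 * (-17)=17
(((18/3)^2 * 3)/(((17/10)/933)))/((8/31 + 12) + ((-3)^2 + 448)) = 10412280/82433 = 126.31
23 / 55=0.42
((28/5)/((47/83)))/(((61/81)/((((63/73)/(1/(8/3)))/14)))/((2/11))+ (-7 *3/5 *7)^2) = 22589280/2031926137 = 0.01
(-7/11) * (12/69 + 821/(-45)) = 130921/11385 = 11.50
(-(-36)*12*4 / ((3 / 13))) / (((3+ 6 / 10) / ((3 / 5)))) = 1248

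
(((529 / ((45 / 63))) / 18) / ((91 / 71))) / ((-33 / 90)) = -37559 / 429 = -87.55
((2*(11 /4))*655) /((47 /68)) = 244970 /47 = 5212.13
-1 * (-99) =99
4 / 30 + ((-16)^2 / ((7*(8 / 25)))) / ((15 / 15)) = 12014 / 105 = 114.42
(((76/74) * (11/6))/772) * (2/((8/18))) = 627/57128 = 0.01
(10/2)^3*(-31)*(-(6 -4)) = 7750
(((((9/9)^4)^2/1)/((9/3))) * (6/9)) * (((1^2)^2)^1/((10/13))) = 13/45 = 0.29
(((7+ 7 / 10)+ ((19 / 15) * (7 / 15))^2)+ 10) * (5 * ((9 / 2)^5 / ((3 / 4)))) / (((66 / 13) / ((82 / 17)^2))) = 3234850267779 / 3179000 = 1017568.50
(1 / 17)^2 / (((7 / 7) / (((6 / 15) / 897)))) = 2 / 1296165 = 0.00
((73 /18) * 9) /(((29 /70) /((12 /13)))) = 81.33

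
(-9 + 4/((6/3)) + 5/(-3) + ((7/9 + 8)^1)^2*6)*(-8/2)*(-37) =1812704/27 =67137.19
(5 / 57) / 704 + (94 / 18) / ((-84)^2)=45907 / 53089344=0.00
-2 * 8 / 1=-16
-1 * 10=-10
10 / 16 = 5 / 8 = 0.62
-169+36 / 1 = -133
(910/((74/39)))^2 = 314885025/1369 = 230010.98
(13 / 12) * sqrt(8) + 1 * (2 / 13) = 2 / 13 + 13 * sqrt(2) / 6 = 3.22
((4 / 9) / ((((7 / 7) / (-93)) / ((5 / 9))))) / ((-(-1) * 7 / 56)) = -4960 / 27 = -183.70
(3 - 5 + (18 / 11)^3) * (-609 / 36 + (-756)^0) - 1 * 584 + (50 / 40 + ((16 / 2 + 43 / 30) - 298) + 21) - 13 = -71971819 / 79860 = -901.22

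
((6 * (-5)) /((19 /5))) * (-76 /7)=600 /7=85.71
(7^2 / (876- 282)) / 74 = 49 / 43956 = 0.00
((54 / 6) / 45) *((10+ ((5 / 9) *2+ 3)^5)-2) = 69816349 / 295245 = 236.47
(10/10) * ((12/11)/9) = 4/33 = 0.12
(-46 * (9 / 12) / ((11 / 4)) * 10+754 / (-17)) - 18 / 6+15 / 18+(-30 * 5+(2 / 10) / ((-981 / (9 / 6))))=-32814027 / 101915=-321.97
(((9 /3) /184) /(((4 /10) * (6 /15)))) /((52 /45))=3375 /38272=0.09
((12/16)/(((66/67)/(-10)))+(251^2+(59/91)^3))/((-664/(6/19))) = -6266065678545/209155138192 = -29.96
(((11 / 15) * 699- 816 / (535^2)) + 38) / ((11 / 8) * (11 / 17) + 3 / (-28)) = 150030124888 / 213237625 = 703.58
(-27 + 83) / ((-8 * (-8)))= 7 / 8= 0.88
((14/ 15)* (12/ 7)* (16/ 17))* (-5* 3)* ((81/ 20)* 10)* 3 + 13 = -46435/ 17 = -2731.47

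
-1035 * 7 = -7245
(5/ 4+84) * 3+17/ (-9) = 9139/ 36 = 253.86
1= 1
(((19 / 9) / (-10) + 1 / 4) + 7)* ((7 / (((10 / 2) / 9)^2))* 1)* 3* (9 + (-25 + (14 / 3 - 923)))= -223738263 / 500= -447476.53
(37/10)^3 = 50653/1000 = 50.65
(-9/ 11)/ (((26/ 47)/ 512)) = -757.26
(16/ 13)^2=256/ 169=1.51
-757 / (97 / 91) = -68887 / 97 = -710.18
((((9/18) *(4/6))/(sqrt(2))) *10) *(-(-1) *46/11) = 230 *sqrt(2)/33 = 9.86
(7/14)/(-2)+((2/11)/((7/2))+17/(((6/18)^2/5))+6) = 237407/308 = 770.80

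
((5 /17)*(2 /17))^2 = 100 /83521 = 0.00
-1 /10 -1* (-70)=699 /10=69.90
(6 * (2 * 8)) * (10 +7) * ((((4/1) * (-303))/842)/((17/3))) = -414.56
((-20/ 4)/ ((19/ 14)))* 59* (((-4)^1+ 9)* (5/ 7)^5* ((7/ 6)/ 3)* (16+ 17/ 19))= -493203125/ 371469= -1327.71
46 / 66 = 23 / 33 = 0.70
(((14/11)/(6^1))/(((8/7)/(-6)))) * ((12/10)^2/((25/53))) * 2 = -46746/6875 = -6.80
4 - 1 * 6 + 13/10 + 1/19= -123/190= -0.65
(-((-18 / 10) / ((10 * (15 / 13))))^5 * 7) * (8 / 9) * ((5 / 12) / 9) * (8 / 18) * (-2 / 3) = -2599051 / 329589843750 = -0.00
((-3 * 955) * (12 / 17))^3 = -8271244386.73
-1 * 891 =-891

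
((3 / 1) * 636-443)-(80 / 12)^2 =12785 / 9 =1420.56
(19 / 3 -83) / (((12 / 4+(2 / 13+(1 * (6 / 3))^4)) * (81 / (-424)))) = 1267760 / 60507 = 20.95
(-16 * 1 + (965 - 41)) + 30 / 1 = 938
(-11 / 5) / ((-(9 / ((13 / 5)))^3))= 24167 / 455625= 0.05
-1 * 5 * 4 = -20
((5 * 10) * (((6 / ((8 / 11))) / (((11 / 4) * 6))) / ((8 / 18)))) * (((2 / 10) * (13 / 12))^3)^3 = 10604499373 / 179159040000000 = 0.00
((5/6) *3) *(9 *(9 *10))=2025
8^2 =64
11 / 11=1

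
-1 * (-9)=9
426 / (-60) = -71 / 10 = -7.10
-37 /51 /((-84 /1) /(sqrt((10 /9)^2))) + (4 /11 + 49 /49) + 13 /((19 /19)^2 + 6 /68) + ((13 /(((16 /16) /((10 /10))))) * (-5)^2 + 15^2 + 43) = 4757268799 /7846146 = 606.32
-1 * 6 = -6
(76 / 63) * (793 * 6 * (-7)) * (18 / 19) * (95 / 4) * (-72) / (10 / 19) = 123669936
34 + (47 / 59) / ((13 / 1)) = 26125 / 767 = 34.06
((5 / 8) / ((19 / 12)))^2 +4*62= 358337 / 1444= 248.16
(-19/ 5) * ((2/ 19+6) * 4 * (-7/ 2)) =1624/ 5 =324.80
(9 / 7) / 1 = 9 / 7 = 1.29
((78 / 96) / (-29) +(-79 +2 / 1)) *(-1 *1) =35741 / 464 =77.03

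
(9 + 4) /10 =1.30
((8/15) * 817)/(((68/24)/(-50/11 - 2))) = -941184/935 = -1006.61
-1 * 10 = -10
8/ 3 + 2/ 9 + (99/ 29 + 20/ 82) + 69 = 75.55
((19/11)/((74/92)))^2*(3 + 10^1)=59.95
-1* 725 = -725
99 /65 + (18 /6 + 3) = 489 /65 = 7.52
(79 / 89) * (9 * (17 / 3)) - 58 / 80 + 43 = 311659 / 3560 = 87.54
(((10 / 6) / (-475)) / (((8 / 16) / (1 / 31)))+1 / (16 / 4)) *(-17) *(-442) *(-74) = -1227032443 / 8835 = -138883.13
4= 4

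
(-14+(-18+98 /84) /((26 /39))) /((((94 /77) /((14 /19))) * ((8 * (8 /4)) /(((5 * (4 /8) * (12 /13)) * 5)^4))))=-2677524609375 /102019892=-26245.12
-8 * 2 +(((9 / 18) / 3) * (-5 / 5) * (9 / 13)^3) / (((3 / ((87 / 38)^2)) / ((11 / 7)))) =-717376811 / 44414552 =-16.15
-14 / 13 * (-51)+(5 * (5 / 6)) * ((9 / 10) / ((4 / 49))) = 20979 / 208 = 100.86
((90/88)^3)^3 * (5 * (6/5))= 7.34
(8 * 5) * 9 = 360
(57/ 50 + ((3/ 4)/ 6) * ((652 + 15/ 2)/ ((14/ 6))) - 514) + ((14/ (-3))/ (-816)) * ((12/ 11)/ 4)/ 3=-2250308239/ 4712400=-477.53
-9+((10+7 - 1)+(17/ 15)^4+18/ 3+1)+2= 893521/ 50625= 17.65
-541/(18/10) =-2705/9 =-300.56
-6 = -6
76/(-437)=-0.17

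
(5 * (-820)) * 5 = -20500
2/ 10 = 1/ 5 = 0.20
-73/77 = -0.95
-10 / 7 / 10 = -1 / 7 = -0.14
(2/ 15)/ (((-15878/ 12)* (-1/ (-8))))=-32/ 39695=-0.00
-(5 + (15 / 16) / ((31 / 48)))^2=-40000 / 961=-41.62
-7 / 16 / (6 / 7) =-49 / 96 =-0.51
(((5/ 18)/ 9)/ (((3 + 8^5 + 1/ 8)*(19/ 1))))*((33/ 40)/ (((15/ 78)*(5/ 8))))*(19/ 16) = 143/ 353928150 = 0.00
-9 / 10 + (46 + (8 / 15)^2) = 20423 / 450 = 45.38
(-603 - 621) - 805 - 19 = -2048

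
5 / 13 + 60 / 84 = 1.10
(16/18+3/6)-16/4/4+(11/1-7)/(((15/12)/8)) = 2339/90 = 25.99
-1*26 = -26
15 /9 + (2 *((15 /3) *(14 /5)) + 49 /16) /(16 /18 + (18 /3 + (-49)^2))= 1747099 /1040208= 1.68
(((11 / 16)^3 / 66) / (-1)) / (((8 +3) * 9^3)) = -11 / 17915904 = -0.00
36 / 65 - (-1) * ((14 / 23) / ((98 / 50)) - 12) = -116534 / 10465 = -11.14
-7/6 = -1.17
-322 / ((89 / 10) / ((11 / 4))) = -8855 / 89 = -99.49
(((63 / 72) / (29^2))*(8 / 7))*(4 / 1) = 4 / 841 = 0.00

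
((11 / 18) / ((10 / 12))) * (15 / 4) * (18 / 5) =99 / 10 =9.90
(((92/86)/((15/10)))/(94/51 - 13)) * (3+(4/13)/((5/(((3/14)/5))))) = -10683684/55662425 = -0.19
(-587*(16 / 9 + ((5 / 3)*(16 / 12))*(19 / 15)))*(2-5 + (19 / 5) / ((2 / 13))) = -7897498 / 135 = -58499.99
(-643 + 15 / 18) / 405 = -1.59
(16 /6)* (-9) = -24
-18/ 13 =-1.38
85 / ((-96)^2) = 85 / 9216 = 0.01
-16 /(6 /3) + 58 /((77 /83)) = 4198 /77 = 54.52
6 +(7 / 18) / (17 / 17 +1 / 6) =19 / 3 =6.33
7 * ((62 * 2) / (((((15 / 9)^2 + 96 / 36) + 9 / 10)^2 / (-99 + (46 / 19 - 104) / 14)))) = -14194180800 / 6194779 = -2291.31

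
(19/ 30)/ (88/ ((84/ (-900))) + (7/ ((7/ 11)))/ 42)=-0.00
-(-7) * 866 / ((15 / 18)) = 36372 / 5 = 7274.40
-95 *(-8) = 760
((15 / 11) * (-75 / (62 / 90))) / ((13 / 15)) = -759375 / 4433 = -171.30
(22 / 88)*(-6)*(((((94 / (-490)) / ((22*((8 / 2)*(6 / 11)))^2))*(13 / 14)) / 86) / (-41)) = -611 / 18576660480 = -0.00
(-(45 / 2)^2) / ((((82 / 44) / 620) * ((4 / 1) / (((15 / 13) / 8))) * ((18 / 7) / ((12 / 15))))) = -8056125 / 4264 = -1889.34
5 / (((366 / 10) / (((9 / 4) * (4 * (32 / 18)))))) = 400 / 183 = 2.19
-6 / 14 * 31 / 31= -3 / 7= -0.43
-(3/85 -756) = 64257/85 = 755.96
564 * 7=3948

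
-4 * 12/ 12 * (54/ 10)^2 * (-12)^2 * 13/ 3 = -1819584/ 25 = -72783.36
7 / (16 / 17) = 119 / 16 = 7.44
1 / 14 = 0.07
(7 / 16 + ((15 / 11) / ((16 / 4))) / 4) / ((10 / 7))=161 / 440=0.37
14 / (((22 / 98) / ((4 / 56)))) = 49 / 11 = 4.45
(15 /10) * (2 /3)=1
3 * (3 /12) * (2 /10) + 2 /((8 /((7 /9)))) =31 /90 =0.34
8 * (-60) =-480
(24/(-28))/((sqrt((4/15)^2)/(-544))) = 12240/7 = 1748.57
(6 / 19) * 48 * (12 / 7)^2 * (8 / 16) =20736 / 931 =22.27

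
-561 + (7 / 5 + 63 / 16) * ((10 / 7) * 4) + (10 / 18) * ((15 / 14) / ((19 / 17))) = -211457 / 399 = -529.97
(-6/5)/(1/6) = -36/5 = -7.20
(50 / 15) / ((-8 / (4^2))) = -20 / 3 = -6.67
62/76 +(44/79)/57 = 7435/9006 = 0.83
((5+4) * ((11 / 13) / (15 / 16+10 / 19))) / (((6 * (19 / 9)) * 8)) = 297 / 5785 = 0.05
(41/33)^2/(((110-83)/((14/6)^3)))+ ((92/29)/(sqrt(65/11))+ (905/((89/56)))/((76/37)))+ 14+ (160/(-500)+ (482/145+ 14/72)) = 92 * sqrt(715)/1885+ 1149057605189677/3893113035900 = 296.46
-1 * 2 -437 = -439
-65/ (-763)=65/ 763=0.09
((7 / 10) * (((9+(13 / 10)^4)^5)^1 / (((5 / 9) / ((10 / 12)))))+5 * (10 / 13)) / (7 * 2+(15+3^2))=6395561892524688454713642673 / 988000000000000000000000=6473.24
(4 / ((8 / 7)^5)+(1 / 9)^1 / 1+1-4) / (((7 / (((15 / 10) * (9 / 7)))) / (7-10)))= 555561 / 802816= 0.69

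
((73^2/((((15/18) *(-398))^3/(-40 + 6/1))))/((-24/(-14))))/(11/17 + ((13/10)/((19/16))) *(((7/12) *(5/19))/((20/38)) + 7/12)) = 204830773/113480625600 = 0.00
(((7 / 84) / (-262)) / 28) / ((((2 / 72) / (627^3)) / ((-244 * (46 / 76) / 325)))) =54604438713 / 1192100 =45805.25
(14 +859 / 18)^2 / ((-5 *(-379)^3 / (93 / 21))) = 38263951 / 617348908260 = 0.00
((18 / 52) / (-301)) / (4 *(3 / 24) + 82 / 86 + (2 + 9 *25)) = -1 / 198653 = -0.00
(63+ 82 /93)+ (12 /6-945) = -81758 /93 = -879.12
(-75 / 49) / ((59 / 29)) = -2175 / 2891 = -0.75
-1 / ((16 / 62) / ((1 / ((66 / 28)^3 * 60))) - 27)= -10633 / 1869129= -0.01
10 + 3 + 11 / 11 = 14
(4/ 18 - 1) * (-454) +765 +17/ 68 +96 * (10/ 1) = 74821/ 36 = 2078.36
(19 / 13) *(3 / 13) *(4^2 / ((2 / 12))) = 5472 / 169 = 32.38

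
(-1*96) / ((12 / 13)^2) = -112.67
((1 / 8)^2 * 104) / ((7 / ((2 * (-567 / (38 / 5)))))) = -34.64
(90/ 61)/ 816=15/ 8296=0.00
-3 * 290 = -870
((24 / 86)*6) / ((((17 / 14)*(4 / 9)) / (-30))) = -68040 / 731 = -93.08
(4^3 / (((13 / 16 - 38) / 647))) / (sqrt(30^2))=-331264 / 8925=-37.12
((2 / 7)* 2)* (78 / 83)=312 / 581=0.54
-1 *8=-8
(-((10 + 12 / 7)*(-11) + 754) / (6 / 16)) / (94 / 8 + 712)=-2.30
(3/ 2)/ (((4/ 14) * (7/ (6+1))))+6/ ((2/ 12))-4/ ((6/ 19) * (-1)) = 647/ 12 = 53.92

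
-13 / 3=-4.33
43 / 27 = 1.59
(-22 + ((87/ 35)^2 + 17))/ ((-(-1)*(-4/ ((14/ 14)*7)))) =-2.06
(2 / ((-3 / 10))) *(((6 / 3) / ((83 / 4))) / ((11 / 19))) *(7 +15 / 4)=-32680 / 2739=-11.93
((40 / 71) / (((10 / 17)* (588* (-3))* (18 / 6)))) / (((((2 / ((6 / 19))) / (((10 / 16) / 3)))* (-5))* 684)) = 17 / 9766026144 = 0.00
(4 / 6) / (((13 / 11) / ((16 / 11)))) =32 / 39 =0.82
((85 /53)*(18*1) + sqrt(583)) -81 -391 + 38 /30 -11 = -360028 /795 + sqrt(583) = -428.72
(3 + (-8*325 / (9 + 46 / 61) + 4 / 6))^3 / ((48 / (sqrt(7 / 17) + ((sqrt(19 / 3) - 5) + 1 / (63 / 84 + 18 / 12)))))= -826640565374051*sqrt(57) / 6551898192 - 826640565374051*sqrt(119) / 37127423088 + 33892263180336091 / 19655694576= 528867.09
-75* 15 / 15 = -75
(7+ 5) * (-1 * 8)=-96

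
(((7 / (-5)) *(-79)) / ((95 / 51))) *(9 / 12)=84609 / 1900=44.53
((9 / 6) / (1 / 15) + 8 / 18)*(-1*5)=-2065 / 18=-114.72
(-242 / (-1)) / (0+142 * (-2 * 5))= -121 / 710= -0.17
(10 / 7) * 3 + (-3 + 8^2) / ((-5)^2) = 1177 / 175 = 6.73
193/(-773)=-193/773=-0.25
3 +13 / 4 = 25 / 4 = 6.25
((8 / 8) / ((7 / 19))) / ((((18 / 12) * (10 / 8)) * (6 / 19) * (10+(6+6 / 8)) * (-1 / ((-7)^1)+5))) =0.05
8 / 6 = 4 / 3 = 1.33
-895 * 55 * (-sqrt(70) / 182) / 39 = 49225 * sqrt(70) / 7098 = 58.02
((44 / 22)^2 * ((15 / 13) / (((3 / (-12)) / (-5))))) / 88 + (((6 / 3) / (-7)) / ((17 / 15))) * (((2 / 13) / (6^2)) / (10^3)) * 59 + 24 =255754151 / 10210200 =25.05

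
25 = 25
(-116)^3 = -1560896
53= 53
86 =86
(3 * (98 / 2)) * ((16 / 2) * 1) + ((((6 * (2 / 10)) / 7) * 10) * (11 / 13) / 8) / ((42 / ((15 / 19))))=56932677 / 48412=1176.00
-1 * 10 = -10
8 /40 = 1 /5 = 0.20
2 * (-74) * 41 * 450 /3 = -910200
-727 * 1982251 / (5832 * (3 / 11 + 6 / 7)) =-110964428729 / 507384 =-218699.11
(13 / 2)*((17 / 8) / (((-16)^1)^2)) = 221 / 4096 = 0.05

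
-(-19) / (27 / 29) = 551 / 27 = 20.41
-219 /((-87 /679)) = 49567 /29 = 1709.21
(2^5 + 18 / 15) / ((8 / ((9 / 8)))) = 747 / 160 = 4.67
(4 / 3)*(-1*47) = -188 / 3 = -62.67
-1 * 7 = -7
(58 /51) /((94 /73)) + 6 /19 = 54605 /45543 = 1.20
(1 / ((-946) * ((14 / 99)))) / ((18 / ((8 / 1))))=-1 / 301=-0.00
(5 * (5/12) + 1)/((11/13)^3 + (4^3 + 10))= 81289/1966908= 0.04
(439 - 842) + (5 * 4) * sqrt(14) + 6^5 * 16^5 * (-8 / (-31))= 20 * sqrt(14) + 65229803315 / 31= 2104187278.54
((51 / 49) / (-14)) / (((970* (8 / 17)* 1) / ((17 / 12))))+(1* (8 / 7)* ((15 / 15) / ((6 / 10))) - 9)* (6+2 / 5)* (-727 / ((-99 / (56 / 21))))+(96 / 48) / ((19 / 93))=-63403687482077 / 72095329152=-879.44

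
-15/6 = -5/2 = -2.50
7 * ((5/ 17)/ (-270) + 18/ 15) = 38521/ 4590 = 8.39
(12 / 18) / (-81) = -2 / 243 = -0.01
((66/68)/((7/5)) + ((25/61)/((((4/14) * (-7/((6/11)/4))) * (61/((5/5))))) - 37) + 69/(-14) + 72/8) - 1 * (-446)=1151633341/2783308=413.76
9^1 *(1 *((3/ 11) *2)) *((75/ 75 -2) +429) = 23112/ 11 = 2101.09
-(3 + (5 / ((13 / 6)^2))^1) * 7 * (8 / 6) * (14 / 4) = -22442 / 169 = -132.79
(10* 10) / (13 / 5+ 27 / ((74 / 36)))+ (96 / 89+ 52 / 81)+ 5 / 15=176469677 / 20985399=8.41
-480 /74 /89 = -240 /3293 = -0.07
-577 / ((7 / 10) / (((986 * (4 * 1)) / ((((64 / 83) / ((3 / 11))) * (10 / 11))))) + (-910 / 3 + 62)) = 23610263 / 9875100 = 2.39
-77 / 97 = -0.79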